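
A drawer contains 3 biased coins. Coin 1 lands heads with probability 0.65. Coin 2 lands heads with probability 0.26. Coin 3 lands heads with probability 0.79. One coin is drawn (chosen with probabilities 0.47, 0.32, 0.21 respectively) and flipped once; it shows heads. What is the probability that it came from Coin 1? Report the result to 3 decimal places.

P(heads|C1) = 0.65; P(heads|C2) = 0.26; P(heads|C3) = 0.79.
Prior × likelihood for each source: 0.47·0.65=0.3055, 0.32·0.26=0.08320, 0.21·0.79=0.1659. Summing gives P(heads) = 0.55460.
P(Coin 1 | heads) = 0.3055 / 0.55460 = 0.551.

Posterior probability ≈ 0.551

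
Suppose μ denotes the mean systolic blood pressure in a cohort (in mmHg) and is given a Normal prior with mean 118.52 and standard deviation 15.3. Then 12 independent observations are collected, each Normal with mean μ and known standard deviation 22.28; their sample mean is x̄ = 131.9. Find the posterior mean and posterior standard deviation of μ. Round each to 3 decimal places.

With known σ, the Normal prior is conjugate. Weight on the data is w = (n/σ²)/(n/σ² + 1/τ₀²) = 0.0241741/(0.0241741+0.00427186) = 0.84983.
Posterior mean = w·x̄ + (1−w)·μ₀ = 0.84983·131.9 + 0.15017·118.52 = 129.891. Posterior variance = 1/(0.0241741+0.00427186) = 35.1543, so SD = 5.929.

Posterior mean ≈ 129.891; posterior SD ≈ 5.929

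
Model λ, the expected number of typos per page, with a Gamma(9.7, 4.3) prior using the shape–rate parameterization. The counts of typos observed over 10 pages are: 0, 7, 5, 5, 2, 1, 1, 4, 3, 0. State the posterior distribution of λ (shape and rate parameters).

The Poisson likelihood adds the total count to the shape and the number of exposure periods to the rate. Here ∑xᵢ = 28 and n = 10, so shape 9.7→37.7 and rate 4.3→14.3.

Posterior: Gamma(shape=37.7, rate=14.3)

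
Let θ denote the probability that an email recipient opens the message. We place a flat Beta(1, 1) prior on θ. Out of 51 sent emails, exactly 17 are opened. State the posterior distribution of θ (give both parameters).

Posterior: Beta(18, 35)

The binomial likelihood is conjugate to the Beta prior: with 17 successes and 34 failures, the posterior is Beta(1+17, 1+34) = Beta(18, 35).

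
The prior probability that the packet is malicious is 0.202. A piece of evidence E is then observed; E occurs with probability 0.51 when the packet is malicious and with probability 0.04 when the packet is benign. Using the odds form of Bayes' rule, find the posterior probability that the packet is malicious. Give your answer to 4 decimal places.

Prior odds = 0.202/(1−0.202) = 0.25313. In log-odds, ln(0.25313) = -1.3738.
Add log likelihood ratio: ln(12.750) = 2.5455.
Posterior log-odds = 1.1717, so posterior odds = exp(1.1717) = 3.2274. Converting, P(H|E) = 3.2274/4.2274 = 0.7635.

Posterior probability ≈ 0.7635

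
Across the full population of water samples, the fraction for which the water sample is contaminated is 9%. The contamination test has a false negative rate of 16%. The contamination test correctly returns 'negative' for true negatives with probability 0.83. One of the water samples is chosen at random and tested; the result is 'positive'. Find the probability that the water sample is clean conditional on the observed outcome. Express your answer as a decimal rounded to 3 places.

Let H be the event that the water sample is contaminated. P(H) = 0.09, so P(¬H) = 0.91. With E the 'positive' result, P(E|H) = 0.84 and P(E|¬H) = 0.17.
P(E) = 0.84·0.09 + 0.17·0.91 = 0.075600 + 0.15470 = 0.23030.
By Bayes' theorem, P(H|E) = 0.075600 / 0.23030 = 0.328. Hence P(¬H|E) = 1 − 0.328 = 0.672.

P(¬H | E) ≈ 0.672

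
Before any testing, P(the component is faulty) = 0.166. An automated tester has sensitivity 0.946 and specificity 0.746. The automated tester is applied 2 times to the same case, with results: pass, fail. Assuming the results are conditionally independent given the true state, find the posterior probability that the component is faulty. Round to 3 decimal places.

Posterior P(H) ≈ 0.051

Let H be the event that the component is faulty; start with P(H) = 0.166. P('fail'|H) = 0.946, P('fail'|¬H) = 0.254.
Update on result 1 ('pass'): P(H) ← 0.054·0.1660 / (0.054·0.1660 + 0.746·0.8340) = 0.0089640/0.63113 = 0.0142.
Update on result 2 ('fail'): P(H) ← 0.946·0.0142 / (0.946·0.0142 + 0.254·0.9858) = 0.013436/0.26383 = 0.0509.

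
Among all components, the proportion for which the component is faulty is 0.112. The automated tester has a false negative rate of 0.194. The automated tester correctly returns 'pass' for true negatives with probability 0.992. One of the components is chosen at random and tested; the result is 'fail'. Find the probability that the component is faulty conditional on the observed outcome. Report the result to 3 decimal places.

Let H be the event that the component is faulty. P(H) = 0.112, so P(¬H) = 0.888. With E the 'fail' result, P(E|H) = 0.806 and P(E|¬H) = 0.008.
P(E) = 0.806·0.112 + 0.008·0.888 = 0.090272 + 0.0071040 = 0.097376.
By Bayes' theorem, P(H|E) = 0.090272 / 0.097376 = 0.927.

P(H | E) ≈ 0.927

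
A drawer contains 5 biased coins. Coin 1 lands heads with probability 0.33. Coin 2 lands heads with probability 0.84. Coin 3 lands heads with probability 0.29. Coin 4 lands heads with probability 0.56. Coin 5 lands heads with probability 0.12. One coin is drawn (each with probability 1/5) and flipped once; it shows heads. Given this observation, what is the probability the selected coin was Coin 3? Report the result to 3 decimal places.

Posterior probability ≈ 0.136

Tabulate prior·likelihood by source: [1] prior 0.2, lik 0.33, product 0.06600; [2] prior 0.2, lik 0.84, product 0.1680; [3] prior 0.2, lik 0.29, product 0.05800; [4] prior 0.2, lik 0.56, product 0.1120; [5] prior 0.2, lik 0.12, product 0.02400.
Normalizing constant = 0.42800; the posterior for Coin 3 is its product over the sum, 0.05800/0.42800 = 0.136.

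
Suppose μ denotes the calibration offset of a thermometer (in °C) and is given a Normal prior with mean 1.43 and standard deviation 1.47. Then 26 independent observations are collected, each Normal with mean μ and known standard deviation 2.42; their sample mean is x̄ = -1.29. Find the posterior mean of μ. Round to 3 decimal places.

Posterior mean ≈ -1.033

With known σ, the Normal prior is conjugate. Weight on the data is w = (n/σ²)/(n/σ² + 1/τ₀²) = 4.43959/(4.43959+0.462770) = 0.90560.
Posterior mean = w·x̄ + (1−w)·μ₀ = 0.90560·-1.29 + 0.094397·1.43 = -1.033.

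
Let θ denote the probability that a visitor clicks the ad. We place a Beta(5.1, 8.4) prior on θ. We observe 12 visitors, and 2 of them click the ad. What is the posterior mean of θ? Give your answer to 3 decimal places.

The binomial likelihood is conjugate to the Beta prior: with 2 successes and 10 failures, the posterior is Beta(5.1+2, 8.4+10) = Beta(7.1, 18.4).
E[θ | data] = 7.1/(7.1+18.4) = 0.278.

Posterior mean ≈ 0.278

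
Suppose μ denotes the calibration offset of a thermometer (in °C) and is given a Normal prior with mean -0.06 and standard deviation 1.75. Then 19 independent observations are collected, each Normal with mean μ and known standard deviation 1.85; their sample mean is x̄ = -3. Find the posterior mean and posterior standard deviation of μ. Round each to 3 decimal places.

Posterior mean ≈ -2.837; posterior SD ≈ 0.412

Prior precision 1/τ₀² = 1/1.75² = 0.326531; data precision n/σ² = 19/1.85² = 5.55150.
Posterior precision = 0.326531 + 5.55150 = 5.87803, giving posterior SD = 1/√5.87803 = 0.412.
Posterior mean = (0.326531·-0.06 + 5.55150·-3) / 5.87803 = -2.837.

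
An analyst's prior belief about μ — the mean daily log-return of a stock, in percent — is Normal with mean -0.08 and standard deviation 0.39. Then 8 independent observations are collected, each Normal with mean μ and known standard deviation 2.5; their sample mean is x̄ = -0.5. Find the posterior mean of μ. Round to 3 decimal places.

Posterior mean ≈ -0.148

With known σ, the Normal prior is conjugate. Weight on the data is w = (n/σ²)/(n/σ² + 1/τ₀²) = 1.28000/(1.28000+6.57462) = 0.16296.
Posterior mean = w·x̄ + (1−w)·μ₀ = 0.16296·-0.5 + 0.83704·-0.08 = -0.148.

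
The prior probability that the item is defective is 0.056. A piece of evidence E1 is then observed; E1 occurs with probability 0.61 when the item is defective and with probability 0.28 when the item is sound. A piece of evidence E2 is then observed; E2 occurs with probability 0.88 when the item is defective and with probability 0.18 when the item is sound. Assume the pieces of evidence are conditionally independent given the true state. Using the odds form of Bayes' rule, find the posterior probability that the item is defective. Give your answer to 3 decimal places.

Prior odds = 0.056/(1−0.056) = 0.059322. In log-odds, ln(0.059322) = -2.8248.
Add log likelihood ratios: ln(2.1786) + ln(4.8889) = 2.3656.
Posterior log-odds = -0.45914, so posterior odds = exp(-0.45914) = 0.63183. Converting, P(H|E) = 0.63183/1.6318 = 0.387.

Posterior probability ≈ 0.387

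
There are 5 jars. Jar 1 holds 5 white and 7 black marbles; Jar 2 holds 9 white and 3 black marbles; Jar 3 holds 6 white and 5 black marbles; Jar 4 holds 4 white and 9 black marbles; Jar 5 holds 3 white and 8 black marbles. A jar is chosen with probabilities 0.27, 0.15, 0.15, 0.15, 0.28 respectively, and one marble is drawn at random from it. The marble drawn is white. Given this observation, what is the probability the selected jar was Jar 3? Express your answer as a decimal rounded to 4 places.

Posterior probability ≈ 0.1906

P(white|Jar 1) = 0.4167; P(white|Jar 2) = 0.75; P(white|Jar 3) = 0.5455; P(white|Jar 4) = 0.3077; P(white|Jar 5) = 0.2727.
Prior × likelihood for each source: 0.27·0.4167=0.1125, 0.15·0.75=0.1125, 0.15·0.5455=0.08182, 0.15·0.3077=0.04615, 0.28·0.2727=0.07636. Summing gives P(white) = 0.42934.
P(Jar 3 | white) = 0.08182 / 0.42934 = 0.1906.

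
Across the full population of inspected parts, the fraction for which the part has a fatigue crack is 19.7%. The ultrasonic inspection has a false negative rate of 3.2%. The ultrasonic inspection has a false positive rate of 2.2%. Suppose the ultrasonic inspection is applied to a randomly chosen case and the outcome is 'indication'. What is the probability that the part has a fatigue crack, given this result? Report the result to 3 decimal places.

Let H be the event that the part has a fatigue crack. P(H) = 0.197, so P(¬H) = 0.803. With E the 'indication' result, P(E|H) = 0.968 and P(E|¬H) = 0.022.
P(E) = 0.968·0.197 + 0.022·0.803 = 0.19070 + 0.017666 = 0.20836.
By Bayes' theorem, P(H|E) = 0.19070 / 0.20836 = 0.915.

P(H | E) ≈ 0.915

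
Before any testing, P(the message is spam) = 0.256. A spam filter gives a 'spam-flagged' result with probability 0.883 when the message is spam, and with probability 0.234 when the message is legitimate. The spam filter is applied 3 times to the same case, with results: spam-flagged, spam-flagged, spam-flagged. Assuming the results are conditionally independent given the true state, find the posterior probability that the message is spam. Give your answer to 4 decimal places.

Posterior P(H) ≈ 0.9487

Let H be the event that the message is spam; start with P(H) = 0.256. P('spam-flagged'|H) = 0.883, P('spam-flagged'|¬H) = 0.234.
Update on result 1 ('spam-flagged'): P(H) ← 0.883·0.2560 / (0.883·0.2560 + 0.234·0.7440) = 0.22605/0.40014 = 0.5649.
Update on result 2 ('spam-flagged'): P(H) ← 0.883·0.5649 / (0.883·0.5649 + 0.234·0.4351) = 0.49882/0.60063 = 0.8305.
Update on result 3 ('spam-flagged'): P(H) ← 0.883·0.8305 / (0.883·0.8305 + 0.234·0.1695) = 0.73333/0.77299 = 0.9487.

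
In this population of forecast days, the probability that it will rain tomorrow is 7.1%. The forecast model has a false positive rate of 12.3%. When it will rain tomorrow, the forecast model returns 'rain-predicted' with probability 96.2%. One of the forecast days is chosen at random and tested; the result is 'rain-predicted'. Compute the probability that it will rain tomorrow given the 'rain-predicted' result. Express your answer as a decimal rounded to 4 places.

P(H | E) ≈ 0.3741

Let H be the event that it will rain tomorrow. P(H) = 0.071, so P(¬H) = 0.929. With E the 'rain-predicted' result, P(E|H) = 0.962 and P(E|¬H) = 0.123.
P(E) = 0.962·0.071 + 0.123·0.929 = 0.068302 + 0.11427 = 0.18257.
By Bayes' theorem, P(H|E) = 0.068302 / 0.18257 = 0.3741.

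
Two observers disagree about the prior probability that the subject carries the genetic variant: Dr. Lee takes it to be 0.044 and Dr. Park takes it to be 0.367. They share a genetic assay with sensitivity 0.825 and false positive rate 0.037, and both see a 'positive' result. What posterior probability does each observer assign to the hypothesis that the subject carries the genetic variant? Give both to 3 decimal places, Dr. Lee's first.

Dr. Lee: 0.506; Dr. Park: 0.928

P('+'|H) = 0.825, P('+'|¬H) = 0.037.
Dr. Lee: numerator 0.825·0.044 = 0.036300; evidence = 0.036300+0.037·0.956 = 0.071672; posterior = 0.506.
Dr. Park: numerator 0.825·0.367 = 0.30277; evidence = 0.30277+0.037·0.633 = 0.32620; posterior = 0.928.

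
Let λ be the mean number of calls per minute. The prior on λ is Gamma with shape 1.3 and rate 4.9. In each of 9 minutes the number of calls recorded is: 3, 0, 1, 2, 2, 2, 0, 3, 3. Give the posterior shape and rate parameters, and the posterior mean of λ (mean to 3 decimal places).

Total count ∑xᵢ = 16 over n = 9 minutes.
Gamma is conjugate to the Poisson likelihood: posterior is Gamma(shape = 1.3+16 = 17.3, rate = 4.9+9 = 13.9).
Posterior mean = shape/rate = 17.3/13.9 = 1.245.

Posterior: Gamma(shape=17.3, rate=13.9); mean ≈ 1.245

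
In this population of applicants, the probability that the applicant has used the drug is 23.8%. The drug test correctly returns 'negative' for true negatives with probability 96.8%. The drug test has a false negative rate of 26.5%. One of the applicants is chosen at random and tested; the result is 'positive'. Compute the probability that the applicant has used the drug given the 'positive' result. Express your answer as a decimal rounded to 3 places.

P(H | E) ≈ 0.878

Write H for 'the applicant has used the drug'. Prior odds H:¬H = 0.238/0.762 = 0.31234. For the 'positive' outcome, the likelihood ratio is 0.735/0.032 = 22.969.
Posterior odds = 0.31234 × 22.969 = 7.1740, so P(H|E) = 7.1740/(1+7.1740) = 0.878.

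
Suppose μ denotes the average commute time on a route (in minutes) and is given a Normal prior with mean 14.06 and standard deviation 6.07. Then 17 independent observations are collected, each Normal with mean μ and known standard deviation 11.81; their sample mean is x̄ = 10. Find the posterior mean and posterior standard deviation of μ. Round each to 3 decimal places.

With known σ, the Normal prior is conjugate. Weight on the data is w = (n/σ²)/(n/σ² + 1/τ₀²) = 0.121885/(0.121885+0.0271408) = 0.81788.
Posterior mean = w·x̄ + (1−w)·μ₀ = 0.81788·10 + 0.18212·14.06 = 10.739. Posterior variance = 1/(0.121885+0.0271408) = 6.71026, so SD = 2.590.

Posterior mean ≈ 10.739; posterior SD ≈ 2.590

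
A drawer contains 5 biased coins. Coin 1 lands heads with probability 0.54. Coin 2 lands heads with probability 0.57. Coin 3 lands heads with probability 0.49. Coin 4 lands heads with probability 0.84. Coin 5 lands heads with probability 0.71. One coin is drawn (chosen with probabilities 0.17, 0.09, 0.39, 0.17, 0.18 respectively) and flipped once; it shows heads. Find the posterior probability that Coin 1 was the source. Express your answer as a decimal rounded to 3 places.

P(heads|C1) = 0.54; P(heads|C2) = 0.57; P(heads|C3) = 0.49; P(heads|C4) = 0.84; P(heads|C5) = 0.71.
Prior × likelihood for each source: 0.17·0.54=0.09180, 0.09·0.57=0.05130, 0.39·0.49=0.1911, 0.17·0.84=0.1428, 0.18·0.71=0.1278. Summing gives P(heads) = 0.60480.
P(Coin 1 | heads) = 0.09180 / 0.60480 = 0.152.

Posterior probability ≈ 0.152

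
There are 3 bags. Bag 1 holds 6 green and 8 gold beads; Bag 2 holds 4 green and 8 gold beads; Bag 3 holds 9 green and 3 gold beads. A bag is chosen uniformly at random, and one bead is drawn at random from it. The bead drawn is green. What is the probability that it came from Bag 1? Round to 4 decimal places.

Tabulate prior·likelihood by source: [1] prior 0.333333, lik 0.4286, product 0.1429; [2] prior 0.333333, lik 0.3333, product 0.1111; [3] prior 0.333333, lik 0.75, product 0.2500.
Normalizing constant = 0.50397; the posterior for Bag 1 is its product over the sum, 0.1429/0.50397 = 0.2835.

Posterior probability ≈ 0.2835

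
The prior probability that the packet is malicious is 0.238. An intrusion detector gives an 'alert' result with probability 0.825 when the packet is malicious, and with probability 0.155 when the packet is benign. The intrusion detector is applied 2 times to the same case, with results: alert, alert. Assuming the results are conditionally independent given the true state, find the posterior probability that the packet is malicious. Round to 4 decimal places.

With H the event that the packet is malicious, the joint likelihood of the observed sequence is P(data|H) = 0.825·0.825 = 0.68062 and P(data|¬H) = 0.155·0.155 = 0.024025.
Bayes: P(H|data) = 0.238·0.68062 / (0.238·0.68062 + 0.762·0.024025) = 0.16199/0.18030 = 0.8985.

Posterior P(H) ≈ 0.8985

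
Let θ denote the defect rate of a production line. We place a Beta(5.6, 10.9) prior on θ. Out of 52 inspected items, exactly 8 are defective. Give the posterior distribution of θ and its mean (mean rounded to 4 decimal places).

Posterior: Beta(13.6, 54.9); mean ≈ 0.1985

Observing 8 successes and 44 failures updates Beta(5.6, 10.9) by adding the success and failure counts to the two shape parameters: α = 5.6+8 = 13.6, β = 10.9+44 = 54.9.
E[θ | data] = 13.6/(13.6+54.9) = 0.1985.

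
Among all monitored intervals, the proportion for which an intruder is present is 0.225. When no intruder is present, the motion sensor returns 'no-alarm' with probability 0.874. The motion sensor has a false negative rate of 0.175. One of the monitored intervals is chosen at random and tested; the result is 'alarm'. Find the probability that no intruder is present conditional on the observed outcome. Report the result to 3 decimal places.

Let H be the event that an intruder is present. P(H) = 0.225, so P(¬H) = 0.775. With E the 'alarm' result, P(E|H) = 0.825 and P(E|¬H) = 0.126.
P(E) = 0.825·0.225 + 0.126·0.775 = 0.18562 + 0.097650 = 0.28327.
By Bayes' theorem, P(H|E) = 0.18562 / 0.28327 = 0.655. Hence P(¬H|E) = 1 − 0.655 = 0.345.

P(¬H | E) ≈ 0.345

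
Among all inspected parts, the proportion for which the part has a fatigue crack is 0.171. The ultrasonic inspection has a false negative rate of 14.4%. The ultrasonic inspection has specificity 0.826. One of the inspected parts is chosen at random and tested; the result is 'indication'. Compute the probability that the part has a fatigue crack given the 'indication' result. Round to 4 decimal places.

Write H for 'the part has a fatigue crack'. Prior odds H:¬H = 0.171/0.829 = 0.20627. For the 'indication' outcome, the likelihood ratio is 0.856/0.174 = 4.9195.
Posterior odds = 0.20627 × 4.9195 = 1.0148, so P(H|E) = 1.0148/(1+1.0148) = 0.5037.

P(H | E) ≈ 0.5037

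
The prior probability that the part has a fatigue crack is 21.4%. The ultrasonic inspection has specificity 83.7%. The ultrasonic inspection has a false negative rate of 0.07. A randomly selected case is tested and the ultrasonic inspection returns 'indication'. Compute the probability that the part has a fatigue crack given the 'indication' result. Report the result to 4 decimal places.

P(H | E) ≈ 0.6084

Write H for 'the part has a fatigue crack'. Prior odds H:¬H = 0.214/0.786 = 0.27226. For the 'indication' outcome, the likelihood ratio is 0.93/0.163 = 5.7055.
Posterior odds = 0.27226 × 5.7055 = 1.5534, so P(H|E) = 1.5534/(1+1.5534) = 0.6084.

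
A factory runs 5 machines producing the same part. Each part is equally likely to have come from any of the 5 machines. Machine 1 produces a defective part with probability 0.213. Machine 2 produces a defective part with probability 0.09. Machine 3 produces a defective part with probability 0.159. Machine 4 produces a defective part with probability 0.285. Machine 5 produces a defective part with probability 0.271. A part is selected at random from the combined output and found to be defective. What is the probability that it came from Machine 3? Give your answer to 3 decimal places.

Posterior probability ≈ 0.156

Tabulate prior·likelihood by source: [1] prior 0.2, lik 0.213, product 0.04260; [2] prior 0.2, lik 0.09, product 0.01800; [3] prior 0.2, lik 0.159, product 0.03180; [4] prior 0.2, lik 0.285, product 0.05700; [5] prior 0.2, lik 0.271, product 0.05420.
Normalizing constant = 0.20360; the posterior for Machine 3 is its product over the sum, 0.03180/0.20360 = 0.156.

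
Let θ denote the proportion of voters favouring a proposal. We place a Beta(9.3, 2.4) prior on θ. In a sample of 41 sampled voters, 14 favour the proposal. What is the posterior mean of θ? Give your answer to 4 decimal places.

Observing 14 successes and 27 failures updates Beta(9.3, 2.4) by adding the success and failure counts to the two shape parameters: α = 9.3+14 = 23.3, β = 2.4+27 = 29.4.
Posterior mean = α/(α+β) = 23.3/52.7 = 0.4421.

Posterior mean ≈ 0.4421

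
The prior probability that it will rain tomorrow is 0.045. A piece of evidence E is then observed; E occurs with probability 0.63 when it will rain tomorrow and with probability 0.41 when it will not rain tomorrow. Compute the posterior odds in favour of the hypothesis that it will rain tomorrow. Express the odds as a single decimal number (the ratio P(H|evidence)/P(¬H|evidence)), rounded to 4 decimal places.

Posterior odds ≈ 0.0724

Prior odds = 0.045/(1−0.045) = 0.047120. In log-odds, ln(0.047120) = -3.0550.
Add log likelihood ratio: ln(1.5366) = 0.42956.
Posterior log-odds = -2.6255, so posterior odds = exp(-2.6255) = 0.072405.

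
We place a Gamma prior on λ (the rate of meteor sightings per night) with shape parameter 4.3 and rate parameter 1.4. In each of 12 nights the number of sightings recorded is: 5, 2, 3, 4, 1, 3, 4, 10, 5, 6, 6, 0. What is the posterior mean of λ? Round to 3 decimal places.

The Poisson likelihood adds the total count to the shape and the number of exposure periods to the rate. Here ∑xᵢ = 49 and n = 12, so shape 4.3→53.3 and rate 1.4→13.4.
Posterior mean = shape/rate = 53.3/13.4 = 3.978.

Posterior mean ≈ 3.978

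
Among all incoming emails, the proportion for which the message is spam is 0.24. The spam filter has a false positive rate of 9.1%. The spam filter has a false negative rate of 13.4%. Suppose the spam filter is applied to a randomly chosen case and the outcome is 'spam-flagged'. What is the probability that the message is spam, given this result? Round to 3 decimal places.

Write H for 'the message is spam'. Prior odds H:¬H = 0.24/0.76 = 0.31579. For the 'spam-flagged' outcome, the likelihood ratio is 0.866/0.091 = 9.5165.
Posterior odds = 0.31579 × 9.5165 = 3.0052, so P(H|E) = 3.0052/(1+3.0052) = 0.750.

P(H | E) ≈ 0.750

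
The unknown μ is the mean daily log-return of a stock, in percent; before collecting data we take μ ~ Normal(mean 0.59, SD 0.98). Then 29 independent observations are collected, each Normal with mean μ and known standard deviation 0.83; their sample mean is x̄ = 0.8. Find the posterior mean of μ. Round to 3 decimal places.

Prior precision 1/τ₀² = 1/0.98² = 1.04123; data precision n/σ² = 29/0.83² = 42.0961.
Posterior precision = 1.04123 + 42.0961 = 43.1373.
Posterior mean = (1.04123·0.59 + 42.0961·0.8) / 43.1373 = 0.795.

Posterior mean ≈ 0.795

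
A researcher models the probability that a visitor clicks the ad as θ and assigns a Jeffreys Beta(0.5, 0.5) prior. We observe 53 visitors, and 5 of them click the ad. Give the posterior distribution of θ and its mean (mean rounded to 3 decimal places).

Posterior: Beta(5.5, 48.5); mean ≈ 0.102

Observing 5 successes and 48 failures updates Beta(0.5, 0.5) by adding the success and failure counts to the two shape parameters: α = 0.5+5 = 5.5, β = 0.5+48 = 48.5.
Posterior mean = α/(α+β) = 5.5/54 = 0.102.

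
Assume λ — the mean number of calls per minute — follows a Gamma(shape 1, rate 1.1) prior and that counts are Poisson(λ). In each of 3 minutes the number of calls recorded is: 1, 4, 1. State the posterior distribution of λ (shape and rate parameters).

The Poisson likelihood adds the total count to the shape and the number of exposure periods to the rate. Here ∑xᵢ = 6 and n = 3, so shape 1→7 and rate 1.1→4.1.

Posterior: Gamma(shape=7, rate=4.1)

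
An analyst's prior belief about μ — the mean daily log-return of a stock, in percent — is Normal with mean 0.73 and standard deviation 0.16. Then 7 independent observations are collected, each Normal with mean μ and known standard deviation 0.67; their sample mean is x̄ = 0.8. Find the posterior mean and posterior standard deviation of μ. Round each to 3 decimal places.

With known σ, the Normal prior is conjugate. Weight on the data is w = (n/σ²)/(n/σ² + 1/τ₀²) = 15.5937/(15.5937+39.0625) = 0.28530.
Posterior mean = w·x̄ + (1−w)·μ₀ = 0.28530·0.8 + 0.71470·0.73 = 0.750. Posterior variance = 1/(15.5937+39.0625) = 0.0182962, so SD = 0.135.

Posterior mean ≈ 0.750; posterior SD ≈ 0.135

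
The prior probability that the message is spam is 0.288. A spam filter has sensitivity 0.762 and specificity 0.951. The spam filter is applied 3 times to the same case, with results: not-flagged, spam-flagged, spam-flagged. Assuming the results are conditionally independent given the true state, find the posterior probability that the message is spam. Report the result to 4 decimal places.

Let H be the event that the message is spam; start with P(H) = 0.288. P('spam-flagged'|H) = 0.762, P('spam-flagged'|¬H) = 0.049.
Update on result 1 ('not-flagged'): P(H) ← 0.238·0.2880 / (0.238·0.2880 + 0.951·0.7120) = 0.068544/0.74566 = 0.0919.
Update on result 2 ('spam-flagged'): P(H) ← 0.762·0.0919 / (0.762·0.0919 + 0.049·0.9081) = 0.070046/0.11454 = 0.6115.
Update on result 3 ('spam-flagged'): P(H) ← 0.762·0.6115 / (0.762·0.6115 + 0.049·0.3885) = 0.46599/0.48502 = 0.9608.

Posterior P(H) ≈ 0.9608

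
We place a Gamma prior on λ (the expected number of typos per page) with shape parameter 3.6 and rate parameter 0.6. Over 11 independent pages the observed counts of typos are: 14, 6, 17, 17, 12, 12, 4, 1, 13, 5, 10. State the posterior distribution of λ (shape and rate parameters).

Posterior: Gamma(shape=114.6, rate=11.6)

The Poisson likelihood adds the total count to the shape and the number of exposure periods to the rate. Here ∑xᵢ = 111 and n = 11, so shape 3.6→114.6 and rate 0.6→11.6.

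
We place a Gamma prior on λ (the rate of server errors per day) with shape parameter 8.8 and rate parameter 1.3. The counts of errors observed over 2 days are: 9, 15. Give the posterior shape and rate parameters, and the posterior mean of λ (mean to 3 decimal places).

Posterior: Gamma(shape=32.8, rate=3.3); mean ≈ 9.939

The Poisson likelihood adds the total count to the shape and the number of exposure periods to the rate. Here ∑xᵢ = 24 and n = 2, so shape 8.8→32.8 and rate 1.3→3.3.
E[λ | data] = 32.8/3.3 = 9.939.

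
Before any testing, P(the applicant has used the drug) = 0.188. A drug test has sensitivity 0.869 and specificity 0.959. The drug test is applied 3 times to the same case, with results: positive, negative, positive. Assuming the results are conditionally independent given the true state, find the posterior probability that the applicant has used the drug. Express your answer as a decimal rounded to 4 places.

Posterior P(H) ≈ 0.9342

Let H be the event that the applicant has used the drug; start with P(H) = 0.188. P('positive'|H) = 0.869, P('positive'|¬H) = 0.041.
Update on result 1 ('positive'): P(H) ← 0.869·0.1880 / (0.869·0.1880 + 0.041·0.8120) = 0.16337/0.19666 = 0.8307.
Update on result 2 ('negative'): P(H) ← 0.131·0.8307 / (0.131·0.8307 + 0.959·0.1693) = 0.10882/0.27117 = 0.4013.
Update on result 3 ('positive'): P(H) ← 0.869·0.4013 / (0.869·0.4013 + 0.041·0.5987) = 0.34874/0.37329 = 0.9342.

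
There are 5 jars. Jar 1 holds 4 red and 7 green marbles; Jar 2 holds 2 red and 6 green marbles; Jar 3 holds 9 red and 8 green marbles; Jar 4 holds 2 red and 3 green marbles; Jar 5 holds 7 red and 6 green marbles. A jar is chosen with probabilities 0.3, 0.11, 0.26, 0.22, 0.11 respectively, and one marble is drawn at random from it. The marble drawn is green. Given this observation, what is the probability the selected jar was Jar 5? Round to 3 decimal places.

P(green|Jar 1) = 0.6364; P(green|Jar 2) = 0.75; P(green|Jar 3) = 0.4706; P(green|Jar 4) = 0.6; P(green|Jar 5) = 0.4615.
Prior × likelihood for each source: 0.3·0.6364=0.1909, 0.11·0.75=0.08250, 0.26·0.4706=0.1224, 0.22·0.6=0.1320, 0.11·0.4615=0.05077. Summing gives P(green) = 0.57853.
P(Jar 5 | green) = 0.05077 / 0.57853 = 0.088.

Posterior probability ≈ 0.088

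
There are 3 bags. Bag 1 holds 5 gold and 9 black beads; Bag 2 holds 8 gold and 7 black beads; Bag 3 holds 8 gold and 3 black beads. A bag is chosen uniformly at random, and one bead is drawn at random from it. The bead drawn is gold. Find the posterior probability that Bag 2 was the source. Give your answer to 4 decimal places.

Posterior probability ≈ 0.3297

Tabulate prior·likelihood by source: [1] prior 0.333333, lik 0.3571, product 0.1190; [2] prior 0.333333, lik 0.5333, product 0.1778; [3] prior 0.333333, lik 0.7273, product 0.2424.
Normalizing constant = 0.53925; the posterior for Bag 2 is its product over the sum, 0.1778/0.53925 = 0.3297.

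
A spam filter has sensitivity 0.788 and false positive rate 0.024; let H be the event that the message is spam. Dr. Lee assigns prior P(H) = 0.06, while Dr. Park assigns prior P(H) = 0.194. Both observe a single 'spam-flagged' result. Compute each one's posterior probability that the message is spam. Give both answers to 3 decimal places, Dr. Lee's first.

Dr. Lee: 0.677; Dr. Park: 0.888

P('+'|H) = 0.788, P('+'|¬H) = 0.024.
Dr. Lee: numerator 0.788·0.06 = 0.047280; evidence = 0.047280+0.024·0.94 = 0.069840; posterior = 0.677.
Dr. Park: numerator 0.788·0.194 = 0.15287; evidence = 0.15287+0.024·0.806 = 0.17222; posterior = 0.888.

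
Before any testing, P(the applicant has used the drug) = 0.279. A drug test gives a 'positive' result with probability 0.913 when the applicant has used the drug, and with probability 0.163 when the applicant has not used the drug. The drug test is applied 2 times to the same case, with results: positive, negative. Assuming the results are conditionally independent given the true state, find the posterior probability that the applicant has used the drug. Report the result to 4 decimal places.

Posterior P(H) ≈ 0.1839

Let H be the event that the applicant has used the drug; start with P(H) = 0.279. P('positive'|H) = 0.913, P('positive'|¬H) = 0.163.
Update on result 1 ('positive'): P(H) ← 0.913·0.2790 / (0.913·0.2790 + 0.163·0.7210) = 0.25473/0.37225 = 0.6843.
Update on result 2 ('negative'): P(H) ← 0.087·0.6843 / (0.087·0.6843 + 0.837·0.3157) = 0.059533/0.32378 = 0.1839.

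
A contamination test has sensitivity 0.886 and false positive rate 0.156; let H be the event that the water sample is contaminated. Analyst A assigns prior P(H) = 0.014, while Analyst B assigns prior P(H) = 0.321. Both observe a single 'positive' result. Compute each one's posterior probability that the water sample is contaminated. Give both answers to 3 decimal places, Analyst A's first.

Analyst A: 0.075; Analyst B: 0.729

The likelihood ratio for a 'positive' result is 0.886/0.156 = 5.6795.
Analyst A: prior odds 0.014/0.986 = 0.014199; posterior odds 0.080642; posterior probability 0.075.
Analyst B: prior odds 0.321/0.679 = 0.47275; posterior odds 2.6850; posterior probability 0.729.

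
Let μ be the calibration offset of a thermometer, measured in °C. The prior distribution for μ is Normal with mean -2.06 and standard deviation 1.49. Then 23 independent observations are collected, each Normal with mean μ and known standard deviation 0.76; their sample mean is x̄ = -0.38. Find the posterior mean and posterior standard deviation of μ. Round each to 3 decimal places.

Posterior mean ≈ -0.399; posterior SD ≈ 0.158

With known σ, the Normal prior is conjugate. Weight on the data is w = (n/σ²)/(n/σ² + 1/τ₀²) = 39.8199/(39.8199+0.450430) = 0.98881.
Posterior mean = w·x̄ + (1−w)·μ₀ = 0.98881·-0.38 + 0.011185·-2.06 = -0.399. Posterior variance = 1/(39.8199+0.450430) = 0.0248322, so SD = 0.158.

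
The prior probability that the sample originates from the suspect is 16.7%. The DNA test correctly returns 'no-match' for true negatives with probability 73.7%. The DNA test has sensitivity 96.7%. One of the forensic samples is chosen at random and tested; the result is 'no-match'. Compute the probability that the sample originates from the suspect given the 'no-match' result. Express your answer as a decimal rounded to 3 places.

Write H for 'the sample originates from the suspect'. Prior odds H:¬H = 0.167/0.833 = 0.20048. For the 'no-match' outcome, the likelihood ratio is 0.033/0.737 = 0.044776.
Posterior odds = 0.20048 × 0.044776 = 0.0089767, so P(H|E) = 0.0089767/(1+0.0089767) = 0.009.

P(H | E) ≈ 0.009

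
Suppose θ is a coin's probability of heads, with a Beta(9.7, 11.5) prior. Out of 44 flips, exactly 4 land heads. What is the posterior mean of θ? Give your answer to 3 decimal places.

The binomial likelihood is conjugate to the Beta prior: with 4 successes and 40 failures, the posterior is Beta(9.7+4, 11.5+40) = Beta(13.7, 51.5).
E[θ | data] = 13.7/(13.7+51.5) = 0.210.

Posterior mean ≈ 0.210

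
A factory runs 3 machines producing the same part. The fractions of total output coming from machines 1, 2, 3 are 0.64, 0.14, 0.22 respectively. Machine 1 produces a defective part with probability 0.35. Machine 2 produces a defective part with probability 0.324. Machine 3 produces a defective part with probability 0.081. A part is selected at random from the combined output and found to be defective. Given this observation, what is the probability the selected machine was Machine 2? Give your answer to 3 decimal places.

Tabulate prior·likelihood by source: [1] prior 0.64, lik 0.35, product 0.2240; [2] prior 0.14, lik 0.324, product 0.04536; [3] prior 0.22, lik 0.081, product 0.01782.
Normalizing constant = 0.28718; the posterior for Machine 2 is its product over the sum, 0.04536/0.28718 = 0.158.

Posterior probability ≈ 0.158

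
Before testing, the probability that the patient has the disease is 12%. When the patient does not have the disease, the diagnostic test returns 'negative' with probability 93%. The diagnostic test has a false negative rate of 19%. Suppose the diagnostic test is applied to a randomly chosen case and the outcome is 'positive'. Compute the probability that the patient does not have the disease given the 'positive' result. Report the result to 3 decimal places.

Let H be the event that the patient has the disease. P(H) = 0.12, so P(¬H) = 0.88. With E the 'positive' result, P(E|H) = 0.81 and P(E|¬H) = 0.07.
P(E) = 0.81·0.12 + 0.07·0.88 = 0.097200 + 0.061600 = 0.15880.
By Bayes' theorem, P(H|E) = 0.097200 / 0.15880 = 0.612. Hence P(¬H|E) = 1 − 0.612 = 0.388.

P(¬H | E) ≈ 0.388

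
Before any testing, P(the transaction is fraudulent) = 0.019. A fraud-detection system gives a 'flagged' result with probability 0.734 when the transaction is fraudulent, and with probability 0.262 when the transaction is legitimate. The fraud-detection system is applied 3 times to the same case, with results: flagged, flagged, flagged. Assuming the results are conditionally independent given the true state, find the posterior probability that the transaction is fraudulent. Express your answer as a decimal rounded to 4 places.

With H the event that the transaction is fraudulent, the joint likelihood of the observed sequence is P(data|H) = 0.734·0.734·0.734 = 0.39545 and P(data|¬H) = 0.262·0.262·0.262 = 0.017985.
Bayes: P(H|data) = 0.019·0.39545 / (0.019·0.39545 + 0.981·0.017985) = 0.0075135/0.025157 = 0.2987.

Posterior P(H) ≈ 0.2987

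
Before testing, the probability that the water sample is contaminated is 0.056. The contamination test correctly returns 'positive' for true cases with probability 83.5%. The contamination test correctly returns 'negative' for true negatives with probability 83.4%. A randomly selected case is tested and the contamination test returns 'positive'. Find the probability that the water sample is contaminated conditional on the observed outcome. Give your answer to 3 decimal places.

Let H be the event that the water sample is contaminated. P(H) = 0.056, so P(¬H) = 0.944. With E the 'positive' result, P(E|H) = 0.835 and P(E|¬H) = 0.166.
P(E) = 0.835·0.056 + 0.166·0.944 = 0.046760 + 0.15670 = 0.20346.
By Bayes' theorem, P(H|E) = 0.046760 / 0.20346 = 0.230.

P(H | E) ≈ 0.230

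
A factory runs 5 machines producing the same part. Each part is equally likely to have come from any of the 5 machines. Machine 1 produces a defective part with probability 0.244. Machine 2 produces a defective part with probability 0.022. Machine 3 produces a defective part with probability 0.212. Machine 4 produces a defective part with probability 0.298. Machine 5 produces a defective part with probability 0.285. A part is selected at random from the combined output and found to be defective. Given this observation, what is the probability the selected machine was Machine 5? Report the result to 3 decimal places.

Posterior probability ≈ 0.269

Tabulate prior·likelihood by source: [1] prior 0.2, lik 0.244, product 0.04880; [2] prior 0.2, lik 0.022, product 0.004400; [3] prior 0.2, lik 0.212, product 0.04240; [4] prior 0.2, lik 0.298, product 0.05960; [5] prior 0.2, lik 0.285, product 0.05700.
Normalizing constant = 0.21220; the posterior for Machine 5 is its product over the sum, 0.05700/0.21220 = 0.269.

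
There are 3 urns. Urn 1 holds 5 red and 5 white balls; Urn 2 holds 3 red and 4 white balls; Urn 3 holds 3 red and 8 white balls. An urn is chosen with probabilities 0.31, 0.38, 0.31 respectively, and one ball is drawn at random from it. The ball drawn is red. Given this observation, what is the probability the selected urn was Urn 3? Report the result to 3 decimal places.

Tabulate prior·likelihood by source: [1] prior 0.31, lik 0.5, product 0.1550; [2] prior 0.38, lik 0.4286, product 0.1629; [3] prior 0.31, lik 0.2727, product 0.08455.
Normalizing constant = 0.40240; the posterior for Urn 3 is its product over the sum, 0.08455/0.40240 = 0.210.

Posterior probability ≈ 0.210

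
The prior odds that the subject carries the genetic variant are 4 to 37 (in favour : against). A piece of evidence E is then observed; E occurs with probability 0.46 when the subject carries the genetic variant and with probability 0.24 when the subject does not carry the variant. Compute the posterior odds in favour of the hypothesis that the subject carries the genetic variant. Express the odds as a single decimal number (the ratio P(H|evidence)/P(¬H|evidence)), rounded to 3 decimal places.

Prior odds = 4/37 = 0.10811.
Likelihood ratio for E = 0.46/0.24 = 1.9167.
Posterior odds = prior odds × LR = 0.20721.

Posterior odds ≈ 0.207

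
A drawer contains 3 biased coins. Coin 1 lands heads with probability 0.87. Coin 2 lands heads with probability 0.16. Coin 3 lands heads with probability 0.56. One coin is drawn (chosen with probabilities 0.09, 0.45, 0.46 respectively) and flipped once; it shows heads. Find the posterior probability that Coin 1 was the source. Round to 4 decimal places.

Posterior probability ≈ 0.1920

Tabulate prior·likelihood by source: [1] prior 0.09, lik 0.87, product 0.07830; [2] prior 0.45, lik 0.16, product 0.07200; [3] prior 0.46, lik 0.56, product 0.2576.
Normalizing constant = 0.40790; the posterior for Coin 1 is its product over the sum, 0.07830/0.40790 = 0.1920.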